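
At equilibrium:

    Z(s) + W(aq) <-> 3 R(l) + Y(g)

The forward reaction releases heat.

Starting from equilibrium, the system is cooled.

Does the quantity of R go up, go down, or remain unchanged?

increases

The forward reaction is exothermic. Lowering T favours the exothermic direction — shift to the right.
The net shift is to the right. R is a product, so its amount increases.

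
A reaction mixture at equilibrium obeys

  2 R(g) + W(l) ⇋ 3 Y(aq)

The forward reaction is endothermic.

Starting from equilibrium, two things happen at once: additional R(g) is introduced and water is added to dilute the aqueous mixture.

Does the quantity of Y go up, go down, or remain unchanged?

increases

Adding R (g), a reactant, drives the reaction to the right.
Dilution lowers every aqueous concentration by the same factor. Δn_aq = 3 − 0 = +3, so the system shifts toward the side with more dissolved moles — to the right.
The net shift is to the right. Y is a product, so its amount increases.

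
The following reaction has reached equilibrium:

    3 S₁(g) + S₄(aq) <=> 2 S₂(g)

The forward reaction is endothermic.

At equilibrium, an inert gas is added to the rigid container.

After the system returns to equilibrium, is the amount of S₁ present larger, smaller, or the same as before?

At constant volume, adding an inert gas leaves every reacting species' partial pressure unchanged, so Q is unchanged — no shift from this change.
No net shift occurs, so the amount of S₁ is unchanged.

unchanged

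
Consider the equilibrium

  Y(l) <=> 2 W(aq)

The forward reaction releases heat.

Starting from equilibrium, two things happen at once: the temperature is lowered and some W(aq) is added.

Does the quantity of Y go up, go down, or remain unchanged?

cannot be determined

The forward reaction is exothermic. Lowering T favours the exothermic direction — shift to the right.
Adding W (aq), a product, drives the reaction to the left.
The two effects oppose each other, so the net shift — and hence the change in Y — cannot be determined from the given information.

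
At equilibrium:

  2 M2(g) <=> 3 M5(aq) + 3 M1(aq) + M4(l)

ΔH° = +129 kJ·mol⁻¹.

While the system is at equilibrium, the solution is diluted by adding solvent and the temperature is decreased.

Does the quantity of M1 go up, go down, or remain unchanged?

cannot be determined

Dilution lowers every aqueous concentration by the same factor. Δn_aq = 6 − 0 = +6, so the system shifts toward the side with more dissolved moles — to the right.
The forward reaction is endothermic. Lowering T favours the exothermic direction — shift to the left.
The two effects oppose each other, so the net shift — and hence the change in M1 — cannot be determined from the given information.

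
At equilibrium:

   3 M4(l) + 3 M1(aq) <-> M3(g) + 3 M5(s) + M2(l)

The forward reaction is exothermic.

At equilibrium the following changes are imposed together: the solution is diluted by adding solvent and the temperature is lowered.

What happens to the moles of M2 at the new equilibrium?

cannot be determined

Dilution lowers every aqueous concentration by the same factor. Δn_aq = 0 − 3 = -3, so the system shifts toward the side with more dissolved moles — to the left.
The forward reaction is exothermic. Lowering T favours the exothermic direction — shift to the right.
The two effects oppose each other, so the net shift — and hence the change in M2 — cannot be determined from the given information.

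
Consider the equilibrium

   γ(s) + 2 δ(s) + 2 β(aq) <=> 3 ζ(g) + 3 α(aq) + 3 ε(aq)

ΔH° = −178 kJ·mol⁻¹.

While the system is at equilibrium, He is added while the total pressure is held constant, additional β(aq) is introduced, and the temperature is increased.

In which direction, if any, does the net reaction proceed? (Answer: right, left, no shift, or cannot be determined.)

cannot be determined

Adding inert gas at constant total pressure expands the volume and lowers every reacting partial pressure. With Δn_gas = 3 − 0 = +3, Q moves away from K toward the side with fewer gas moles, so the system shifts toward the side with more gas moles — to the right.
Adding β (aq), a reactant, drives the reaction to the right.
The forward reaction is exothermic. Raising T favours the endothermic direction — shift to the left.
The individual effects push in opposite directions; without quantitative information the net direction cannot be determined.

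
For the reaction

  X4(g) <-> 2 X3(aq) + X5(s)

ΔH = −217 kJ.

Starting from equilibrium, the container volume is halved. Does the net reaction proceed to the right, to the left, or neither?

right

Gas moles: reactants 1, products 0 (Δn_gas = -1). Compression shifts the system toward the side with fewer moles of gas — to the right.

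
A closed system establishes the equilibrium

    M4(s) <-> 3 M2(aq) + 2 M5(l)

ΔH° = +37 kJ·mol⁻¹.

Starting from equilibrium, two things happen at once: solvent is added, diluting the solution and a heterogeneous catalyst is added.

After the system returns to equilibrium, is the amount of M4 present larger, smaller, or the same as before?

decreases

Dilution lowers every aqueous concentration by the same factor. Δn_aq = 3 − 0 = +3, so the system shifts toward the side with more dissolved moles — to the right.
A catalyst speeds both forward and reverse rates equally; it changes neither Q nor K — no shift from this change.
The net shift is to the right. M4 is a reactant, so its amount decreases.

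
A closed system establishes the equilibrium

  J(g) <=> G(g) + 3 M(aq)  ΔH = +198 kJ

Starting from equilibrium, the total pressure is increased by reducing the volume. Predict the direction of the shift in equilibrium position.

Gas moles: reactants 1, products 1. Δn_gas = 0, so a volume change leaves Q equal to K — no shift from this change.

no shift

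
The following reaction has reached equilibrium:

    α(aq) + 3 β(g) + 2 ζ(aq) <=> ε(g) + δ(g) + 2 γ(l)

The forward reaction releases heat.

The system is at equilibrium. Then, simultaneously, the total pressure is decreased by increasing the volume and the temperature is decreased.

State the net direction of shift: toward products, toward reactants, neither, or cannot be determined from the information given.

Gas moles: reactants 3, products 2 (Δn_gas = -1). Expansion shifts the system toward the side with more moles of gas — to the left.
The forward reaction is exothermic. Lowering T favours the exothermic direction — shift to the right.
The individual effects push in opposite directions; without quantitative information the net direction cannot be determined.

cannot be determined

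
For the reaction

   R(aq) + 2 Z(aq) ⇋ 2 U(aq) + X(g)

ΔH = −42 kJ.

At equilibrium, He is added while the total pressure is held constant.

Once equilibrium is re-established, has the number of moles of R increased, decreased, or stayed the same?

decreases

Adding inert gas at constant total pressure expands the volume and lowers every reacting partial pressure. With Δn_gas = 1 − 0 = +1, Q moves away from K toward the side with fewer gas moles, so the system shifts toward the side with more gas moles — to the right.
The net shift is to the right. R is a reactant, so its amount decreases.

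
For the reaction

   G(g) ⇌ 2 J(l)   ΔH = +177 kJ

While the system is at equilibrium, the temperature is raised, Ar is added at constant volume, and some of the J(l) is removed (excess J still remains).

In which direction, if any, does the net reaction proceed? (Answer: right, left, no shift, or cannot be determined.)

The forward reaction is endothermic. Raising T favours the endothermic direction — shift to the right.
At constant volume, adding an inert gas leaves every reacting species' partial pressure unchanged, so Q is unchanged — no shift from this change.
J is a pure liquid; its activity is 1 regardless of amount, so Q is unaffected — no shift from this change.
Only the nonzero effect(s) matter; the net shift is to the right.

right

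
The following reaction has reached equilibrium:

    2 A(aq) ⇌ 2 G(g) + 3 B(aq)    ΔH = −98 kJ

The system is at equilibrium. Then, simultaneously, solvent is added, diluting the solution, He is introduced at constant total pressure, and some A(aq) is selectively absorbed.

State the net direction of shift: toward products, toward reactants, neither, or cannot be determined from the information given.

Dilution lowers every aqueous concentration by the same factor. Δn_aq = 3 − 2 = +1, so the system shifts toward the side with more dissolved moles — to the right.
Adding inert gas at constant total pressure expands the volume and lowers every reacting partial pressure. With Δn_gas = 2 − 0 = +2, Q moves away from K toward the side with fewer gas moles, so the system shifts toward the side with more gas moles — to the right.
Removing A (aq), a reactant, drives the reaction to the left.
The individual effects push in opposite directions; without quantitative information the net direction cannot be determined.

cannot be determined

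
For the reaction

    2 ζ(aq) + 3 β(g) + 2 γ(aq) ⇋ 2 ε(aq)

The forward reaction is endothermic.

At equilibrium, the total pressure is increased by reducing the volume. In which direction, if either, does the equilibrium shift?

right

Gas moles: reactants 3, products 0 (Δn_gas = -3). Compression shifts the system toward the side with fewer moles of gas — to the right.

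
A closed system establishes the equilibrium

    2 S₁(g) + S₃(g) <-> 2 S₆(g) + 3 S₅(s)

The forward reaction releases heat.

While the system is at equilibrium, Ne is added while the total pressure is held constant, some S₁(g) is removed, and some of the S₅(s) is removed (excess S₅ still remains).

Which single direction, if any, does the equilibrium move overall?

left

Adding inert gas at constant total pressure expands the volume and lowers every reacting partial pressure. With Δn_gas = 2 − 3 = -1, Q moves away from K toward the side with fewer gas moles, so the system shifts toward the side with more gas moles — to the left.
Removing S₁ (g), a reactant, drives the reaction to the left.
S₅ is a pure solid; its activity is 1 regardless of amount, so Q is unaffected — no shift from this change.
Only the nonzero effect(s) matter; the net shift is to the left.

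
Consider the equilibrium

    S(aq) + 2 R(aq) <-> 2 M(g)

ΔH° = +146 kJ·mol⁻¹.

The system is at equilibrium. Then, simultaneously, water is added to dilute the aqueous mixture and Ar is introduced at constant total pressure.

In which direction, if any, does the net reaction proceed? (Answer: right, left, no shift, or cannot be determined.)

cannot be determined

Dilution lowers every aqueous concentration by the same factor. Δn_aq = 0 − 3 = -3, so the system shifts toward the side with more dissolved moles — to the left.
Adding inert gas at constant total pressure expands the volume and lowers every reacting partial pressure. With Δn_gas = 2 − 0 = +2, Q moves away from K toward the side with fewer gas moles, so the system shifts toward the side with more gas moles — to the right.
The individual effects push in opposite directions; without quantitative information the net direction cannot be determined.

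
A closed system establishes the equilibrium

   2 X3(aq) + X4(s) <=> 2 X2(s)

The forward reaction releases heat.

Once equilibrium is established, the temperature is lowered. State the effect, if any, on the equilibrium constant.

K depends on temperature via the van 't Hoff relation. The forward reaction is exothermic, so lowering T increases K.

increases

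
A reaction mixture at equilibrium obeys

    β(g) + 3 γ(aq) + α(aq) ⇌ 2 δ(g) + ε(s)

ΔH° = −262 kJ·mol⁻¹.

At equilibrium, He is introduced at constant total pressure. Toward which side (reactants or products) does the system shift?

right

Adding inert gas at constant total pressure expands the volume and lowers every reacting partial pressure. With Δn_gas = 2 − 1 = +1, Q moves away from K toward the side with fewer gas moles, so the system shifts toward the side with more gas moles — to the right.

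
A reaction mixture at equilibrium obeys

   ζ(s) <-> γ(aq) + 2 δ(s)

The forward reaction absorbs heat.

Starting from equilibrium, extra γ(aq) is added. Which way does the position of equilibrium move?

left

Adding γ (aq), a product, drives the reaction to the left.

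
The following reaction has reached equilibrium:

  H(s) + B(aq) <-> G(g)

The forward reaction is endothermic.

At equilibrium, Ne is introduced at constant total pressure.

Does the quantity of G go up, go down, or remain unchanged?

increases

Adding inert gas at constant total pressure expands the volume and lowers every reacting partial pressure. With Δn_gas = 1 − 0 = +1, Q moves away from K toward the side with fewer gas moles, so the system shifts toward the side with more gas moles — to the right.
The net shift is to the right. G is a product, so its amount increases.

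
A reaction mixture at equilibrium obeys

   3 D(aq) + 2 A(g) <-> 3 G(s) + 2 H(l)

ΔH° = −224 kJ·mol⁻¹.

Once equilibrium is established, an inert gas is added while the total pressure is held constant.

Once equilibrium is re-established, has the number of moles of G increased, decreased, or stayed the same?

Adding inert gas at constant total pressure expands the volume and lowers every reacting partial pressure. With Δn_gas = 0 − 2 = -2, Q moves away from K toward the side with fewer gas moles, so the system shifts toward the side with more gas moles — to the left.
The net shift is to the left. G is a product, so its amount decreases.

decreases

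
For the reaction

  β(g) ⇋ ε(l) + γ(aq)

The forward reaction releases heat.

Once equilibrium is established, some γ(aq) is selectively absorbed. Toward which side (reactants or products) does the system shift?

Removing γ (aq), a product, drives the reaction to the right.

right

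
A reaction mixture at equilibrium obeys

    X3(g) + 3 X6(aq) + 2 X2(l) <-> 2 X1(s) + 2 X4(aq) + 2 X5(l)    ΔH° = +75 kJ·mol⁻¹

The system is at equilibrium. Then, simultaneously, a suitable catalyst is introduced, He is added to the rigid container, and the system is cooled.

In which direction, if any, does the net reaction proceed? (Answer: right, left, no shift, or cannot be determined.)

A catalyst speeds both forward and reverse rates equally; it changes neither Q nor K — no shift from this change.
At constant volume, adding an inert gas leaves every reacting species' partial pressure unchanged, so Q is unchanged — no shift from this change.
The forward reaction is endothermic. Lowering T favours the exothermic direction — shift to the left.
Only the nonzero effect(s) matter; the net shift is to the left.

left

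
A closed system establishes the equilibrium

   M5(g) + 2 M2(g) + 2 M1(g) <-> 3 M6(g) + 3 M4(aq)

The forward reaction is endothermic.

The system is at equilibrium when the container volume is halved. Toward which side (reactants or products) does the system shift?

right

Gas moles: reactants 5, products 3 (Δn_gas = -2). Compression shifts the system toward the side with fewer moles of gas — to the right.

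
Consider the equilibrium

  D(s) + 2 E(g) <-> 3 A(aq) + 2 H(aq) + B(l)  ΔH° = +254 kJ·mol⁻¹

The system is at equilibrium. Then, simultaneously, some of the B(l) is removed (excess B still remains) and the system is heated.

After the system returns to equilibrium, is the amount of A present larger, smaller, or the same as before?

B is a pure liquid; its activity is 1 regardless of amount, so Q is unaffected — no shift from this change.
The forward reaction is endothermic. Raising T favours the endothermic direction — shift to the right.
The net shift is to the right. A is a product, so its amount increases.

increases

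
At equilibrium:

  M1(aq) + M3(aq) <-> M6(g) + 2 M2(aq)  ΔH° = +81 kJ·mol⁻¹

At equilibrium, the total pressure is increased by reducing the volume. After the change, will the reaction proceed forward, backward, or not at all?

left

Gas moles: reactants 0, products 1 (Δn_gas = +1). Compression shifts the system toward the side with fewer moles of gas — to the left.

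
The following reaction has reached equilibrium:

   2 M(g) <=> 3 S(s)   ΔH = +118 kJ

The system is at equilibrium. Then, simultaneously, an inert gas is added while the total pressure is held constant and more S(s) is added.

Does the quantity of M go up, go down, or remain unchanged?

Adding inert gas at constant total pressure expands the volume and lowers every reacting partial pressure. With Δn_gas = 0 − 2 = -2, Q moves away from K toward the side with fewer gas moles, so the system shifts toward the side with more gas moles — to the left.
S is a pure solid; its activity is 1 regardless of amount, so Q is unaffected — no shift from this change.
The net shift is to the left. M is a reactant, so its amount increases.

increases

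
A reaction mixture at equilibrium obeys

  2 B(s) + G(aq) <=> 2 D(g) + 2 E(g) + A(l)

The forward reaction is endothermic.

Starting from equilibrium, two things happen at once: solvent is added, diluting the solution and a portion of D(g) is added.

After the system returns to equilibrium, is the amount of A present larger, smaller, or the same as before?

Dilution lowers every aqueous concentration by the same factor. Δn_aq = 0 − 1 = -1, so the system shifts toward the side with more dissolved moles — to the left.
Adding D (g), a product, drives the reaction to the left.
The net shift is to the left. A is a product, so its amount decreases.

decreases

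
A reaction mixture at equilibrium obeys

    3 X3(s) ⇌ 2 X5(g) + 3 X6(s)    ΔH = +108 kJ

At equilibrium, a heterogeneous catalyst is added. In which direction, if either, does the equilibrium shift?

no shift

A catalyst speeds both forward and reverse rates equally; it changes neither Q nor K — no shift from this change.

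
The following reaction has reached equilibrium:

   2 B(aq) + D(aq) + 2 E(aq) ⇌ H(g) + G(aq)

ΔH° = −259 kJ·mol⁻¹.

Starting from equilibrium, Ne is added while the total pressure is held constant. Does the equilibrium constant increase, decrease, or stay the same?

The equilibrium constant depends only on temperature. This perturbation may move the position of equilibrium, but since T is unchanged, K itself is unchanged.

unchanged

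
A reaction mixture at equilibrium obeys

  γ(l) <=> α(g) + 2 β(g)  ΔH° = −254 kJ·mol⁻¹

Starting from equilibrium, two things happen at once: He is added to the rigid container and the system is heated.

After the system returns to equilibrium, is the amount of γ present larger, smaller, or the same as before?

increases

At constant volume, adding an inert gas leaves every reacting species' partial pressure unchanged, so Q is unchanged — no shift from this change.
The forward reaction is exothermic. Raising T favours the endothermic direction — shift to the left.
The net shift is to the left. γ is a reactant, so its amount increases.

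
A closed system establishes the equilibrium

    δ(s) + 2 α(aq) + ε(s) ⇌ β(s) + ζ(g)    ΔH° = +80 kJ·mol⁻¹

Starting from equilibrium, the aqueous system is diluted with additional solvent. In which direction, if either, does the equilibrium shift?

left

Dilution lowers every aqueous concentration by the same factor. Δn_aq = 0 − 2 = -2, so the system shifts toward the side with more dissolved moles — to the left.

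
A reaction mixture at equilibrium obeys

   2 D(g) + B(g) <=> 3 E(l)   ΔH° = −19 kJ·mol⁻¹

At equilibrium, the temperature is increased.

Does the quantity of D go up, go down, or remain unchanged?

increases

The forward reaction is exothermic. Raising T favours the endothermic direction — shift to the left.
The net shift is to the left. D is a reactant, so its amount increases.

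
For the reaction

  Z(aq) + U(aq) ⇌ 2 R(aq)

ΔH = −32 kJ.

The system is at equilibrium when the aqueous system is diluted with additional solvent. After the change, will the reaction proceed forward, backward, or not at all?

no shift

Dilution scales every aqueous concentration by the same factor. Δn_aq = 2 − 2 = 0, so Q is unchanged — no shift.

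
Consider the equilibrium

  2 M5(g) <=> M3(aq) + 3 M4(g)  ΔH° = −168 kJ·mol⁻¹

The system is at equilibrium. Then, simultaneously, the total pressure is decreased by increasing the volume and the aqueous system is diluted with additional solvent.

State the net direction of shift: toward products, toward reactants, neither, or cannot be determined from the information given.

right

Gas moles: reactants 2, products 3 (Δn_gas = +1). Expansion shifts the system toward the side with more moles of gas — to the right.
Dilution lowers every aqueous concentration by the same factor. Δn_aq = 1 − 0 = +1, so the system shifts toward the side with more dissolved moles — to the right.
All effects act in the same direction — net shift to the right.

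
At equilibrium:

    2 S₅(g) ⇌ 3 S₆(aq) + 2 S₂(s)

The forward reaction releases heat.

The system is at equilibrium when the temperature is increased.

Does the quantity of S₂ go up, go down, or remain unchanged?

decreases

The forward reaction is exothermic. Raising T favours the endothermic direction — shift to the left.
The net shift is to the left. S₂ is a product, so its amount decreases.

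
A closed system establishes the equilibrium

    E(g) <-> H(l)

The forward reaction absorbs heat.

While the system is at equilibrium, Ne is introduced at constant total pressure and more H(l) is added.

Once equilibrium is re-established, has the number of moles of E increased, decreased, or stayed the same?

increases

Adding inert gas at constant total pressure expands the volume and lowers every reacting partial pressure. With Δn_gas = 0 − 1 = -1, Q moves away from K toward the side with fewer gas moles, so the system shifts toward the side with more gas moles — to the left.
H is a pure liquid; its activity is 1 regardless of amount, so Q is unaffected — no shift from this change.
The net shift is to the left. E is a reactant, so its amount increases.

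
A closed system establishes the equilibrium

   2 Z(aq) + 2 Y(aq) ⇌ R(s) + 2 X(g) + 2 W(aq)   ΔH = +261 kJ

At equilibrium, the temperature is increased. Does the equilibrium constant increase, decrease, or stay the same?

K depends on temperature via the van 't Hoff relation. The forward reaction is endothermic, so raising T increases K.

increases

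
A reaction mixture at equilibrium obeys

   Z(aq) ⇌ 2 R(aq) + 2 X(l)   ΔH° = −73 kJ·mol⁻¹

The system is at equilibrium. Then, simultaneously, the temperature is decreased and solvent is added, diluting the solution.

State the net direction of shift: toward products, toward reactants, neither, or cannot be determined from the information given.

The forward reaction is exothermic. Lowering T favours the exothermic direction — shift to the right.
Dilution lowers every aqueous concentration by the same factor. Δn_aq = 2 − 1 = +1, so the system shifts toward the side with more dissolved moles — to the right.
All effects act in the same direction — net shift to the right.

right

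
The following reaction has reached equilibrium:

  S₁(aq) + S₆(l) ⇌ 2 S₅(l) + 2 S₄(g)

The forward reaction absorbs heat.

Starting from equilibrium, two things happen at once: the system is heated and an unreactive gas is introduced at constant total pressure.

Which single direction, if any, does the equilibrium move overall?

The forward reaction is endothermic. Raising T favours the endothermic direction — shift to the right.
Adding inert gas at constant total pressure expands the volume and lowers every reacting partial pressure. With Δn_gas = 2 − 0 = +2, Q moves away from K toward the side with fewer gas moles, so the system shifts toward the side with more gas moles — to the right.
All effects act in the same direction — net shift to the right.

right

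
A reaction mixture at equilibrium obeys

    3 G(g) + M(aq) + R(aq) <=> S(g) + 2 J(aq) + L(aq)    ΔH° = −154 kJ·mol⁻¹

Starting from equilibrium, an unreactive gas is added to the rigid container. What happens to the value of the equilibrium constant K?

The equilibrium constant depends only on temperature. This perturbation changes neither the position of equilibrium nor K.

unchanged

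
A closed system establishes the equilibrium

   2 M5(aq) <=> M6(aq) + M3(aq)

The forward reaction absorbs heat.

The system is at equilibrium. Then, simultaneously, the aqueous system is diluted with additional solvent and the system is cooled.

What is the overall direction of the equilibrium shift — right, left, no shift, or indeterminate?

left

Dilution scales every aqueous concentration by the same factor. Δn_aq = 2 − 2 = 0, so Q is unchanged — no shift.
The forward reaction is endothermic. Lowering T favours the exothermic direction — shift to the left.
Only the nonzero effect(s) matter; the net shift is to the left.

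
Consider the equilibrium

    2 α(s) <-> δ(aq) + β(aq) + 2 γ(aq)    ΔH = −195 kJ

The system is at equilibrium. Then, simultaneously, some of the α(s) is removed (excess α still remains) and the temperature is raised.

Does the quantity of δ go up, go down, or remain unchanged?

decreases

α is a pure solid; its activity is 1 regardless of amount, so Q is unaffected — no shift from this change.
The forward reaction is exothermic. Raising T favours the endothermic direction — shift to the left.
The net shift is to the left. δ is a product, so its amount decreases.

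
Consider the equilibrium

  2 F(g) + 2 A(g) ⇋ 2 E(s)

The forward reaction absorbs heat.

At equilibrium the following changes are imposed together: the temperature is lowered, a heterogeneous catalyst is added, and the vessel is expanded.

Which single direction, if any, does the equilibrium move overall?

left

The forward reaction is endothermic. Lowering T favours the exothermic direction — shift to the left.
A catalyst speeds both forward and reverse rates equally; it changes neither Q nor K — no shift from this change.
Gas moles: reactants 4, products 0 (Δn_gas = -4). Expansion shifts the system toward the side with more moles of gas — to the left.
Only the nonzero effect(s) matter; the net shift is to the left.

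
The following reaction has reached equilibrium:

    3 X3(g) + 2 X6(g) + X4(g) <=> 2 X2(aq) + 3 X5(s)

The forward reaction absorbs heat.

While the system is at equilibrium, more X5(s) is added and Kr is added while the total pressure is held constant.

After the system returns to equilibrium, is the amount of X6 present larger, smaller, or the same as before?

increases

X5 is a pure solid; its activity is 1 regardless of amount, so Q is unaffected — no shift from this change.
Adding inert gas at constant total pressure expands the volume and lowers every reacting partial pressure. With Δn_gas = 0 − 6 = -6, Q moves away from K toward the side with fewer gas moles, so the system shifts toward the side with more gas moles — to the left.
The net shift is to the left. X6 is a reactant, so its amount increases.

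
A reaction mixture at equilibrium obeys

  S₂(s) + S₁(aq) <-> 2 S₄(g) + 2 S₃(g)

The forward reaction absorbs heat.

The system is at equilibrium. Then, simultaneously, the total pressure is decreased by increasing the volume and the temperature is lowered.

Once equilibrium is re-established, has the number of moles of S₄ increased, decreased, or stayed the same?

cannot be determined

Gas moles: reactants 0, products 4 (Δn_gas = +4). Expansion shifts the system toward the side with more moles of gas — to the right.
The forward reaction is endothermic. Lowering T favours the exothermic direction — shift to the left.
The two effects oppose each other, so the net shift — and hence the change in S₄ — cannot be determined from the given information.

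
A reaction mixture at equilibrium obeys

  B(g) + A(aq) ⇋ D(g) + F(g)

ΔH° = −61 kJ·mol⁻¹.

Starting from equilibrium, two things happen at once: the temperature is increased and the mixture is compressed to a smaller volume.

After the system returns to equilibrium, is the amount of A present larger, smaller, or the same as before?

The forward reaction is exothermic. Raising T favours the endothermic direction — shift to the left.
Gas moles: reactants 1, products 2 (Δn_gas = +1). Compression shifts the system toward the side with fewer moles of gas — to the left.
The net shift is to the left. A is a reactant, so its amount increases.

increases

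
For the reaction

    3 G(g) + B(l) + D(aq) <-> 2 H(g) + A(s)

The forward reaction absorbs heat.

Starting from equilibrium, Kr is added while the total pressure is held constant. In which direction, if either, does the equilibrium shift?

left

Adding inert gas at constant total pressure expands the volume and lowers every reacting partial pressure. With Δn_gas = 2 − 3 = -1, Q moves away from K toward the side with fewer gas moles, so the system shifts toward the side with more gas moles — to the left.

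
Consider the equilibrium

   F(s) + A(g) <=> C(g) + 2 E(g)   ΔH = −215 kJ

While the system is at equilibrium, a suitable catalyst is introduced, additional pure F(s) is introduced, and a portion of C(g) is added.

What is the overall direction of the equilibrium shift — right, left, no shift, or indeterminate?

A catalyst speeds both forward and reverse rates equally; it changes neither Q nor K — no shift from this change.
F is a pure solid; its activity is 1 regardless of amount, so Q is unaffected — no shift from this change.
Adding C (g), a product, drives the reaction to the left.
Only the nonzero effect(s) matter; the net shift is to the left.

left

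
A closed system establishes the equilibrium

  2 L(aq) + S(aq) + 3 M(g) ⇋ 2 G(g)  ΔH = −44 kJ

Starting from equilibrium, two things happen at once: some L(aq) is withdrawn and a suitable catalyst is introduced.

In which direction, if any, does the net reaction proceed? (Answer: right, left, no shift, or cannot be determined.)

Removing L (aq), a reactant, drives the reaction to the left.
A catalyst speeds both forward and reverse rates equally; it changes neither Q nor K — no shift from this change.
Only the nonzero effect(s) matter; the net shift is to the left.

left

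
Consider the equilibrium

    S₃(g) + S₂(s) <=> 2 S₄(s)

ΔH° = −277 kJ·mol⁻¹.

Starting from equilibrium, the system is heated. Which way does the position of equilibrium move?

The forward reaction is exothermic. Raising T favours the endothermic direction — shift to the left.

left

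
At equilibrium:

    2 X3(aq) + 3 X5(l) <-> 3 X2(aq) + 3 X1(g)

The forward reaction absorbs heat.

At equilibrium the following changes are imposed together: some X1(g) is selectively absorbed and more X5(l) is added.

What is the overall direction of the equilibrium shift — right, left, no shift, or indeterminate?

Removing X1 (g), a product, drives the reaction to the right.
X5 is a pure liquid; its activity is 1 regardless of amount, so Q is unaffected — no shift from this change.
Only the nonzero effect(s) matter; the net shift is to the right.

right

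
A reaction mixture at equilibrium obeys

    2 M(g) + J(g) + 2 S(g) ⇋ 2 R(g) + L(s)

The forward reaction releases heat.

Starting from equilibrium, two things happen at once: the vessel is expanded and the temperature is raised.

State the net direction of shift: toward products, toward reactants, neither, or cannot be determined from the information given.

Gas moles: reactants 5, products 2 (Δn_gas = -3). Expansion shifts the system toward the side with more moles of gas — to the left.
The forward reaction is exothermic. Raising T favours the endothermic direction — shift to the left.
All effects act in the same direction — net shift to the left.

left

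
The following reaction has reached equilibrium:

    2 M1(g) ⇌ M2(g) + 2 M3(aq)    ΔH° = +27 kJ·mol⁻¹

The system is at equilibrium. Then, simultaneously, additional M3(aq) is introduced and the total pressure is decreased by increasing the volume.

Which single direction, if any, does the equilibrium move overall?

Adding M3 (aq), a product, drives the reaction to the left.
Gas moles: reactants 2, products 1 (Δn_gas = -1). Expansion shifts the system toward the side with more moles of gas — to the left.
All effects act in the same direction — net shift to the left.

left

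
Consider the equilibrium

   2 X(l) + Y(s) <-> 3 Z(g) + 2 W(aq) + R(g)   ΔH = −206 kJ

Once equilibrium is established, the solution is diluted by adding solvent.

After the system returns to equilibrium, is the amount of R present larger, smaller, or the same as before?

increases

Dilution lowers every aqueous concentration by the same factor. Δn_aq = 2 − 0 = +2, so the system shifts toward the side with more dissolved moles — to the right.
The net shift is to the right. R is a product, so its amount increases.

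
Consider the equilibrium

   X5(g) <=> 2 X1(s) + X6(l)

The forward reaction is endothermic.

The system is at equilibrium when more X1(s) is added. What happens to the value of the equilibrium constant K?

The equilibrium constant depends only on temperature. This perturbation changes neither the position of equilibrium nor K.

unchanged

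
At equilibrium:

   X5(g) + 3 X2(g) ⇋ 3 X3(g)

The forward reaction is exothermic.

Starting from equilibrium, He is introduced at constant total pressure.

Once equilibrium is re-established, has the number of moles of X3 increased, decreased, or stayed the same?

Adding inert gas at constant total pressure expands the volume and lowers every reacting partial pressure. With Δn_gas = 3 − 4 = -1, Q moves away from K toward the side with fewer gas moles, so the system shifts toward the side with more gas moles — to the left.
The net shift is to the left. X3 is a product, so its amount decreases.

decreases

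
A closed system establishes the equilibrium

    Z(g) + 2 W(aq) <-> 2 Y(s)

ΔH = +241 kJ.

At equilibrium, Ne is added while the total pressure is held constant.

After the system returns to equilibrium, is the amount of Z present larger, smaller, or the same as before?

increases

Adding inert gas at constant total pressure expands the volume and lowers every reacting partial pressure. With Δn_gas = 0 − 1 = -1, Q moves away from K toward the side with fewer gas moles, so the system shifts toward the side with more gas moles — to the left.
The net shift is to the left. Z is a reactant, so its amount increases.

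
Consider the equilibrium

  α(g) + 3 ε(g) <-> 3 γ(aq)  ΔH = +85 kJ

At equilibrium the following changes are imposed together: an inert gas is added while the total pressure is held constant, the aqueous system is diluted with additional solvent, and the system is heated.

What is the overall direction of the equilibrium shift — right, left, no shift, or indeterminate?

cannot be determined

Adding inert gas at constant total pressure expands the volume and lowers every reacting partial pressure. With Δn_gas = 0 − 4 = -4, Q moves away from K toward the side with fewer gas moles, so the system shifts toward the side with more gas moles — to the left.
Dilution lowers every aqueous concentration by the same factor. Δn_aq = 3 − 0 = +3, so the system shifts toward the side with more dissolved moles — to the right.
The forward reaction is endothermic. Raising T favours the endothermic direction — shift to the right.
The individual effects push in opposite directions; without quantitative information the net direction cannot be determined.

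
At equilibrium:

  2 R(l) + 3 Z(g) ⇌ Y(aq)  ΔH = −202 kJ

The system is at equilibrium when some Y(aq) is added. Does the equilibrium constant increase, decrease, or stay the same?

unchanged

The equilibrium constant depends only on temperature. This perturbation may move the position of equilibrium, but since T is unchanged, K itself is unchanged.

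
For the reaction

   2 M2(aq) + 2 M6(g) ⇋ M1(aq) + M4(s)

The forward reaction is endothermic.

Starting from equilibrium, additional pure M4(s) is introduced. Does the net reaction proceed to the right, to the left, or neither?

M4 is a pure solid; its activity is 1 regardless of amount, so Q is unaffected — no shift from this change.

no shift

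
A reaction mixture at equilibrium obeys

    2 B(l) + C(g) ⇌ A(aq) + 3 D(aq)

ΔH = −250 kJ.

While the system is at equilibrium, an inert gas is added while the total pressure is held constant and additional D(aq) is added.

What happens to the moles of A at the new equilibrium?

Adding inert gas at constant total pressure expands the volume and lowers every reacting partial pressure. With Δn_gas = 0 − 1 = -1, Q moves away from K toward the side with fewer gas moles, so the system shifts toward the side with more gas moles — to the left.
Adding D (aq), a product, drives the reaction to the left.
The net shift is to the left. A is a product, so its amount decreases.

decreases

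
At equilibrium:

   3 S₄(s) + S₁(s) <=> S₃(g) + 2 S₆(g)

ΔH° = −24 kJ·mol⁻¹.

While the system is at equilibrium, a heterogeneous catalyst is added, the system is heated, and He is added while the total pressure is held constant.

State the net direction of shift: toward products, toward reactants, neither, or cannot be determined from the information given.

cannot be determined

A catalyst speeds both forward and reverse rates equally; it changes neither Q nor K — no shift from this change.
The forward reaction is exothermic. Raising T favours the endothermic direction — shift to the left.
Adding inert gas at constant total pressure expands the volume and lowers every reacting partial pressure. With Δn_gas = 3 − 0 = +3, Q moves away from K toward the side with fewer gas moles, so the system shifts toward the side with more gas moles — to the right.
The individual effects push in opposite directions; without quantitative information the net direction cannot be determined.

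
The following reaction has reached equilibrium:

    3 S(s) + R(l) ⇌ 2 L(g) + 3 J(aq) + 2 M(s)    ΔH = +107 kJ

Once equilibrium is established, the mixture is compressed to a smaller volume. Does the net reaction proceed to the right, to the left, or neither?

left

Gas moles: reactants 0, products 2 (Δn_gas = +2). Compression shifts the system toward the side with fewer moles of gas — to the left.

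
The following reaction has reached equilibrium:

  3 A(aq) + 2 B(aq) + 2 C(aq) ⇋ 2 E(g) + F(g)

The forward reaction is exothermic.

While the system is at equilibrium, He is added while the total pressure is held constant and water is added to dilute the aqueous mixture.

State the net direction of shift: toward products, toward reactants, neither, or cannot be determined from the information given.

Adding inert gas at constant total pressure expands the volume and lowers every reacting partial pressure. With Δn_gas = 3 − 0 = +3, Q moves away from K toward the side with fewer gas moles, so the system shifts toward the side with more gas moles — to the right.
Dilution lowers every aqueous concentration by the same factor. Δn_aq = 0 − 7 = -7, so the system shifts toward the side with more dissolved moles — to the left.
The individual effects push in opposite directions; without quantitative information the net direction cannot be determined.

cannot be determined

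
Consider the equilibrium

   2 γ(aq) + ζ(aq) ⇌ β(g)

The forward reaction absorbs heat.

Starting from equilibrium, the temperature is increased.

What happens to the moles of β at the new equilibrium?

increases

The forward reaction is endothermic. Raising T favours the endothermic direction — shift to the right.
The net shift is to the right. β is a product, so its amount increases.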